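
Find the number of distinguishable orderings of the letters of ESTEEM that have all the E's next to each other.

Treat the 3 copies of E as a single block. The multiset to arrange is then {EEE, M, S, T}, 4 items in all.
All 4 items are distinct, so there are (4)! = 24 arrangements.

24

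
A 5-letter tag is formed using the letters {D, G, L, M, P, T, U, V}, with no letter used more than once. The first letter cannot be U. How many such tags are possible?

5880

The first letter has 8−1 = 7 choices (anything except U).
The remaining 4 letters are filled from the other 7 symbols without repetition: 7 × 6 × 5 × 4 = 840.
Total: 7 × 840 = 5880.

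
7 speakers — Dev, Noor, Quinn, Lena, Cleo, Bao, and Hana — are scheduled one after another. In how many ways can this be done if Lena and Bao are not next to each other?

Of the 7! = 5040 arrangements, those with Lena and Bao adjacent number 2 × 6! = 1440 (treat the pair as a block with 2 internal orders).
Complementary counting: 5040 − 1440 = 3600.

3600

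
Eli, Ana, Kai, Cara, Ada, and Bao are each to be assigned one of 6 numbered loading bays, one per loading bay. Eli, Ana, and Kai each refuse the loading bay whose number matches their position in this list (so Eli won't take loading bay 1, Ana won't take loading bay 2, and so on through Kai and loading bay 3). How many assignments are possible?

Let Aᵢ (for i ∈ {1, 2, 3}) be the placements that put person i in their forbidden loading bay. Any j of these fix j positions, leaving (6−j)! ways to fill the rest, and there are C(3,j) ways to pick which j.
By inclusion–exclusion, the number of valid placements is Σ_{j=0}^{3} (−1)^j C(3,j)·(6−j)!.
Computing: 720 − 360 + 72 − 6 = 426.

426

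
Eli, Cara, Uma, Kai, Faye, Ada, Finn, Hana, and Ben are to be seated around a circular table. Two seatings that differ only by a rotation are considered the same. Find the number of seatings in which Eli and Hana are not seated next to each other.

Without the restriction there are (8)! = 40320 seatings.
Seatings with Eli beside Hana: treat them as a block with 2 internal orders, giving 2 × (7)! = 10080.
Subtracting, 40320 − 10080 = 30240.

30240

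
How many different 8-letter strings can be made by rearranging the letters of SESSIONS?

1680

SESSIONS has 8 letters with S appearing 4 times.
The number of distinct arrangements is 8!/(4!) = 40320/24 = 1680.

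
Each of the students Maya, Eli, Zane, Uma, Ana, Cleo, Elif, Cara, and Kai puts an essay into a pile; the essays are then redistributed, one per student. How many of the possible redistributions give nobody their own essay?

Count assignments avoiding every fixed point. For any j of the 9 students fixed to their own essay, the other 9−j can be arranged in (9−j)! ways.
By inclusion–exclusion this is Σ_{j=0}^{9} (−1)^j C(9,j)·(9−j)!.
Computing: 362880 − 362880 + 181440 − 60480 + 15120 − 3024 + 504 − 72 + 9 − 1 = 133496.

133496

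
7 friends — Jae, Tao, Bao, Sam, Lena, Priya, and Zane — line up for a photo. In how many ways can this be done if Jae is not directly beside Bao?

3600

There are 7! = 5040 arrangements in all. If Jae and Bao are adjacent, merging them into one block gives 2·(6)! = 1440 arrangements.
Complementary counting: 5040 − 1440 = 3600.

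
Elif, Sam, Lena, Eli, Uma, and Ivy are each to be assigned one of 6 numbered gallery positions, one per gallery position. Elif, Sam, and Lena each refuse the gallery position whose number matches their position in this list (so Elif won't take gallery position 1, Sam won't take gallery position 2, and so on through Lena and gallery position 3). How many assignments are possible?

Let Aᵢ (for i ∈ {1, 2, 3}) be the placements that put person i in their forbidden gallery position. Any j of these fix j positions, leaving (6−j)! ways to fill the rest, and there are C(3,j) ways to pick which j.
By inclusion–exclusion, the number of valid placements is Σ_{j=0}^{3} (−1)^j C(3,j)·(6−j)!.
Computing: 720 − 360 + 72 − 6 = 426.

426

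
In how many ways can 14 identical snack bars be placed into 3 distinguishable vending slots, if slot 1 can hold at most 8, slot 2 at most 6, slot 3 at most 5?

21

By stars and bars, unrestricted non-negative solutions to x_1+…+x_3 = 14 number C(14+2,2) = 120.
Subtract solutions that violate a single cap (substitute x_i' = x_i − (cap_i+1)): x_1 ≥ 9 gives C(7,2) = 21; x_2 ≥ 7 gives C(9,2) = 36; x_3 ≥ 6 gives C(10,2) = 45. Together 102.
Add back pairs where two caps are both exceeded: 0 + 0 + 3 = 3.
By inclusion–exclusion the count is 120 − 102 + 3 = 21.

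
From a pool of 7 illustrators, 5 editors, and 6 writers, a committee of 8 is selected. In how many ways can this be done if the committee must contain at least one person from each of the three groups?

With no constraint there are C(18,8) = 43758 possible selections.
Selections missing a whole group: no illustrators → C(11,8) = 165; no editors → C(13,8) = 1287; no writers → C(12,8) = 495.
Add back selections omitting two groups (i.e. drawn from a single group): C(7,8) + C(5,8) + C(6,8) = 0.
By inclusion–exclusion: 43758 − 1947 + 0 = 41811.

41811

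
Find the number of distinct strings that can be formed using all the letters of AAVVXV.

The 6 letters of AAVVXV have repeats: A appearing twice and V appearing 3 times.
The number of distinct arrangements is 6!/(3!·2!) = 720/12 = 60.

60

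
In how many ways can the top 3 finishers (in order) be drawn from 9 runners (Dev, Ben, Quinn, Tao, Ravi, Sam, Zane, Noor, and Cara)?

504

There are 9 choices for 1st place, 8 for 2nd, and 7 for 3rd.
That gives 9 × 8 × 7 = 504.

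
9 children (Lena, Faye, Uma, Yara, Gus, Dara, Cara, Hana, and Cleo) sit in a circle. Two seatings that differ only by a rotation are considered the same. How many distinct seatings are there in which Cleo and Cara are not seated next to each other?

30240

Without the restriction there are (8)! = 40320 seatings.
Seatings with Cleo beside Cara: treat them as a block with 2 internal orders, giving 2 × (7)! = 10080.
Subtracting, 40320 − 10080 = 30240.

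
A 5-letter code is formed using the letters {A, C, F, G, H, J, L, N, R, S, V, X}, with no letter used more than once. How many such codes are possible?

This is a permutation of 5 out of 12: P(12,5) = 12!/7!.
That product is 12 × 11 × 10 × 9 × 8 = 95040.

95040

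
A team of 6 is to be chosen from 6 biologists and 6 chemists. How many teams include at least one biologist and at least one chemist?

922

With no constraint there are C(12,6) = 924 possible selections.
Subtract selections that omit an entire group: no biologists → C(6,6) = 1; no chemists → C(6,6) = 1.
Both groups omitted at once is impossible, so 924 − 2 = 922.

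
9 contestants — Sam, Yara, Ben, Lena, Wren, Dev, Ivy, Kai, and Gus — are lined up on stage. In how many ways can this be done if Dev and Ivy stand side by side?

80640

Place the 7 others and the Dev-Ivy pair as 8 objects in a line; the pair has 2 internal arrangements.
So the count is 2·(8)! = 80640.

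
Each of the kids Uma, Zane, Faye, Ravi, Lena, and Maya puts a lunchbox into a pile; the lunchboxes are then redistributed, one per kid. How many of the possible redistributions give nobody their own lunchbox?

265

Let Aᵢ be the assignments in which kid i gets their own lunchbox. We want the size of the complement of A₁∪…∪A_6.
By inclusion–exclusion this is Σ_{j=0}^{6} (−1)^j C(6,j)·(6−j)!.
Computing: 720 − 720 + 360 − 120 + 30 − 6 + 1 = 265.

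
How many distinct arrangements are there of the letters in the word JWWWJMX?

Letter multiplicities in JWWWJMX: J×2, M×1, W×3, X×1.
Dividing 7! = 5040 by 3!·2! = 12 for the repeated letters gives 420.

420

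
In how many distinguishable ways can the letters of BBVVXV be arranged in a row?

Letter multiplicities in BBVVXV: B×2, V×3, X×1.
Dividing 6! = 720 by 3!·2! = 12 for the repeated letters gives 60.

60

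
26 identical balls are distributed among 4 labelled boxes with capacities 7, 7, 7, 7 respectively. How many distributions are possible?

Ignoring the caps, the number of non-negative solutions to x_1+…+x_4 = 26 is C(29,3) = 3654.
Subtract solutions that violate a single cap (substitute x_i' = x_i − (cap_i+1)): x_1 ≥ 8 gives C(21,3) = 1330; x_2 ≥ 8 gives C(21,3) = 1330; x_3 ≥ 8 gives C(21,3) = 1330; x_4 ≥ 8 gives C(21,3) = 1330. Together 5320.
Add back pairs where two caps are both exceeded: 286 + 286 + 286 + 286 + 286 + 286 = 1716.
Subtract triples: 10 + 10 + 10 + 10 = 40.
By inclusion–exclusion the count is 3654 − 5320 + 1716 − 40 = 10.

10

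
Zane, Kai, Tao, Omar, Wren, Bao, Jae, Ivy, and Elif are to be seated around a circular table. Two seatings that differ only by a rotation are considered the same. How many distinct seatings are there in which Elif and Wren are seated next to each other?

Glue Elif and Wren into a block (2 internal orders). Seating 8 units around a circle gives (7)! arrangements.
So 2 × (7)! = 2 × 5040 = 10080.

10080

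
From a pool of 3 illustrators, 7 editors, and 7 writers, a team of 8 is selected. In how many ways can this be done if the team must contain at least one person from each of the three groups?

21217

Unrestricted: C(17,8) = 24310 ways to pick any 8 of the 17.
Subtract selections that omit an entire group: no illustrators → C(14,8) = 3003; no editors → C(10,8) = 45; no writers → C(10,8) = 45.
Add back selections omitting two groups (i.e. drawn from a single group): C(3,8) + C(7,8) + C(7,8) = 0.
By inclusion–exclusion: 24310 − 3093 + 0 = 21217.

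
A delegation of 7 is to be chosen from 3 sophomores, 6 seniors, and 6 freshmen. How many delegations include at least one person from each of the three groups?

With no constraint there are C(15,7) = 6435 possible selections.
Selections missing a whole group: no sophomores → C(12,7) = 792; no seniors → C(9,7) = 36; no freshmen → C(9,7) = 36.
Add back selections omitting two groups (i.e. drawn from a single group): C(3,7) + C(6,7) + C(6,7) = 0.
By inclusion–exclusion: 6435 − 864 + 0 = 5571.

5571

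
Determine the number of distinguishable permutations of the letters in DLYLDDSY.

1680

The 8 letters of DLYLDDSY have repeats: D appearing 3 times, L appearing twice, and Y appearing twice.
So there are 8! / (3!·2!·2!) = 1680 distinguishable arrangements.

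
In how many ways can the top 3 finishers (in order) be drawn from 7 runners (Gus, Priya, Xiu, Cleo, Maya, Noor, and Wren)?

210

This is an ordered selection of 3 from 7: P(7,3).
That gives 7 × 6 × 5 = 210.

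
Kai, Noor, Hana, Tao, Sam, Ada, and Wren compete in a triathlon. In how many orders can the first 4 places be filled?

There are 7 choices for 1st place, 6 for 2nd, and so on down to 4 for position 4.
That gives 7 × 6 × 5 × 4 = 840.

840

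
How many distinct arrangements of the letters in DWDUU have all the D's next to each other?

12

Treat the 2 copies of D as a single block. The multiset to arrange is then {DD, U, U, W}, 4 items in all.
That gives (4)!/(2!) = 12 arrangements.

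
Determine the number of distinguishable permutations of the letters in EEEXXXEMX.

EEEXXXEMX has 9 letters with E appearing 4 times and X appearing 4 times.
The number of distinct arrangements is 9!/(4!·4!) = 362880/576 = 630.

630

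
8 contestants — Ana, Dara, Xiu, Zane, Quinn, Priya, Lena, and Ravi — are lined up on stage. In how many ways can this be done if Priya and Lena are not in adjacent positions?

30240

There are 8! = 40320 arrangements in all. If Priya and Lena are adjacent, merging them into one block gives 2·(7)! = 10080 arrangements.
Complementary counting: 40320 − 10080 = 30240.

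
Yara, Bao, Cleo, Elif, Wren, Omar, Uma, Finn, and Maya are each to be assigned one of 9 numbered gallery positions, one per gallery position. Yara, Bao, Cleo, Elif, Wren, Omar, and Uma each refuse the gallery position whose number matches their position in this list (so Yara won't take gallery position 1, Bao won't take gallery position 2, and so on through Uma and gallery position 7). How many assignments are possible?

165016

Let Aᵢ (for 1 ≤ i ≤ 7) be the placements that put person i in their forbidden gallery position. Any j of these fix j positions, leaving (9−j)! ways to fill the rest, and there are C(7,j) ways to pick which j.
By inclusion–exclusion, the number of valid placements is Σ_{j=0}^{7} (−1)^j C(7,j)·(9−j)!.
Computing: 362880 − 282240 + 105840 − 25200 + 4200 − 504 + 42 − 2 = 165016.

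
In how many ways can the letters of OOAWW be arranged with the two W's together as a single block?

Treat the 2 copies of W as a single block. The multiset to arrange is then {WW, A, O, O}, 4 items in all.
That gives (4)!/(2!) = 12 arrangements.

12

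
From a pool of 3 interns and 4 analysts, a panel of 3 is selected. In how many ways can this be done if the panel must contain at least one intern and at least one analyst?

With no constraint there are C(7,3) = 35 possible selections.
Subtract selections that omit an entire group: no interns → C(4,3) = 4; no analysts → C(3,3) = 1.
Both groups omitted at once is impossible, so 35 − 5 = 30.

30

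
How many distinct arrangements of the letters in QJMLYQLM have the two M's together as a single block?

Treat the 2 copies of M as a single block. The multiset to arrange is then {MM, J, L, L, Q, Q, Y}, 7 items in all.
That gives (7)!/(2!·2!) = 1260 arrangements.

1260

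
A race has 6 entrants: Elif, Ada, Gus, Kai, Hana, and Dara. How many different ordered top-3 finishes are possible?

120

This is an ordered selection of 3 from 6: P(6,3).
That gives 6 × 5 × 4 = 120.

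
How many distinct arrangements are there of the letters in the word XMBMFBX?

630

Letter multiplicities in XMBMFBX: B×2, F×1, M×2, X×2.
The number of distinct arrangements is 7!/(2!·2!·2!) = 5040/8 = 630.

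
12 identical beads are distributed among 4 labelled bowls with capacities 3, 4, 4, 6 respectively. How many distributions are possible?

Without the upper bounds there are C(15,3) = 455 ways to split 12 among 4 bowls.
Subtract solutions that violate a single cap (substitute x_i' = x_i − (cap_i+1)): x_1 ≥ 4 gives C(11,3) = 165; x_2 ≥ 5 gives C(10,3) = 120; x_3 ≥ 5 gives C(10,3) = 120; x_4 ≥ 7 gives C(8,3) = 56. Together 461.
Add back pairs where two caps are both exceeded: 20 + 20 + 4 + 10 + 1 + 1 = 56.
By inclusion–exclusion the count is 455 − 461 + 56 = 50.

50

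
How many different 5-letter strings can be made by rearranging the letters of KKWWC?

Letter multiplicities in KKWWC: C×1, K×2, W×2.
Dividing 5! = 120 by 2!·2! = 4 for the repeated letters gives 30.

30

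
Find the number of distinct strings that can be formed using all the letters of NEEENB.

60

The 6 letters of NEEENB have repeats: E appearing 3 times and N appearing twice.
So there are 6! / (3!·2!) = 60 distinguishable arrangements.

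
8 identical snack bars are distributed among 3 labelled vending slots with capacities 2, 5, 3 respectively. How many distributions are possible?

6

Ignoring the caps, the number of non-negative solutions to x_1+…+x_3 = 8 is C(10,2) = 45.
Subtract solutions that violate a single cap (substitute x_i' = x_i − (cap_i+1)): x_1 ≥ 3 gives C(7,2) = 21; x_2 ≥ 6 gives C(4,2) = 6; x_3 ≥ 4 gives C(6,2) = 15. Together 42.
Add back pairs where two caps are both exceeded: 0 + 3 + 0 = 3.
By inclusion–exclusion the count is 45 − 42 + 3 = 6.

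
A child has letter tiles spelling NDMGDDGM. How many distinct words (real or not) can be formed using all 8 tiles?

NDMGDDGM has 8 letters with D appearing 3 times, G appearing twice, and M appearing twice.
The number of distinct arrangements is 8!/(3!·2!·2!) = 40320/24 = 1680.

1680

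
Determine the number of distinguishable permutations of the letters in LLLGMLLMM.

Letter multiplicities in LLLGMLLMM: G×1, L×5, M×3.
The number of distinct arrangements is 9!/(5!·3!) = 362880/720 = 504.

504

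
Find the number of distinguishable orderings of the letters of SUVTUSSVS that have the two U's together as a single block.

840

Treat the 2 copies of U as a single block. The multiset to arrange is then {UU, S, S, S, S, T, V, V}, 8 items in all.
That gives (8)!/(4!·2!) = 840 arrangements.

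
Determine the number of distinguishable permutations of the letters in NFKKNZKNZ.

5040

NFKKNZKNZ has 9 letters with K appearing 3 times, N appearing 3 times, and Z appearing twice.
So there are 9! / (3!·3!·2!) = 5040 distinguishable arrangements.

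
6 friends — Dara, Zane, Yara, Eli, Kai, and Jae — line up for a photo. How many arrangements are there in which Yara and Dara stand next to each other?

Treat {Yara, Dara} as a single unit. There are 5 units to order, and the pair itself can be ordered 2 ways.
So the count is 2·(5)! = 240.

240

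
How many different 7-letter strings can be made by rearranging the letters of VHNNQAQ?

1260

The 7 letters of VHNNQAQ have repeats: N appearing twice and Q appearing twice.
So there are 7! / (2!·2!) = 1260 distinguishable arrangements.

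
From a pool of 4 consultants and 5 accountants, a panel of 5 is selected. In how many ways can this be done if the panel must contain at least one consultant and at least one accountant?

125

Unrestricted: C(9,5) = 126 ways to pick any 5 of the 9.
Subtract selections that omit an entire group: no consultants → C(5,5) = 1; no accountants → C(4,5) = 0.
Both groups omitted at once is impossible, so 126 − 1 = 125.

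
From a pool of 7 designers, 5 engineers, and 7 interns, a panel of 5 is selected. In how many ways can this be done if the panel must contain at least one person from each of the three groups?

With no constraint there are C(19,5) = 11628 possible selections.
Selections missing a whole group: no designers → C(12,5) = 792; no engineers → C(14,5) = 2002; no interns → C(12,5) = 792.
Add back selections omitting two groups (i.e. drawn from a single group): C(7,5) + C(5,5) + C(7,5) = 43.
By inclusion–exclusion: 11628 − 3586 + 43 = 8085.

8085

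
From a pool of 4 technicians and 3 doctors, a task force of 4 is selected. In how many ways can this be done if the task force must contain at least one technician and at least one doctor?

34

Total 4-person selections from all 7: C(7,4) = 35.
Selections missing a whole group: no technicians → C(3,4) = 0; no doctors → C(4,4) = 1.
Both groups omitted at once is impossible, so 35 − 1 = 34.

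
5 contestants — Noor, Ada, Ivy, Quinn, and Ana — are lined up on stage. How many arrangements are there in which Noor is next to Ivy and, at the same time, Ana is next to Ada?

Treat {Noor,Ivy} as one block (2 orders) and {Ana,Ada} as another (2 orders).
That leaves 3 units to arrange: 2 × 2 × 3! = 4 × 6 = 24.

24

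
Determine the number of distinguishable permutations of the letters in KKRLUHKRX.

KKRLUHKRX has 9 letters with K appearing 3 times and R appearing twice.
So there are 9! / (3!·2!) = 30240 distinguishable arrangements.

30240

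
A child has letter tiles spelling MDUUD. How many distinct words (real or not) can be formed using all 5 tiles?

MDUUD has 5 letters with D appearing twice and U appearing twice.
Dividing 5! = 120 by 2!·2! = 4 for the repeated letters gives 30.

30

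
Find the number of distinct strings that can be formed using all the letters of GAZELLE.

GAZELLE has 7 letters with E appearing twice and L appearing twice.
The number of distinct arrangements is 7!/(2!·2!) = 5040/4 = 1260.

1260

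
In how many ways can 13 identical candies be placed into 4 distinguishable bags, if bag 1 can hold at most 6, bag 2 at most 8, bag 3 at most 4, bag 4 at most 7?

225

Ignoring the caps, the number of non-negative solutions to x_1+…+x_4 = 13 is C(16,3) = 560.
Subtract solutions that violate a single cap (substitute x_i' = x_i − (cap_i+1)): x_1 ≥ 7 gives C(9,3) = 84; x_2 ≥ 9 gives C(7,3) = 35; x_3 ≥ 5 gives C(11,3) = 165; x_4 ≥ 8 gives C(8,3) = 56. Together 340.
Add back pairs where two caps are both exceeded: 0 + 4 + 0 + 0 + 0 + 1 = 5.
By inclusion–exclusion the count is 560 − 340 + 5 = 225.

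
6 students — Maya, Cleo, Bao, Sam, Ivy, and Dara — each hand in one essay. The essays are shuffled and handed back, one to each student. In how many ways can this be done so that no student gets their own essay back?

Count assignments avoiding every fixed point. For any j of the 6 students fixed to their own essay, the other 6−j can be arranged in (6−j)! ways.
By inclusion–exclusion this is Σ_{j=0}^{6} (−1)^j C(6,j)·(6−j)!.
Computing: 720 − 720 + 360 − 120 + 30 − 6 + 1 = 265.

265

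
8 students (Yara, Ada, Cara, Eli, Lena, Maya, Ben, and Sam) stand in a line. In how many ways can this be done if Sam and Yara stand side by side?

Glue Sam and Yara into one block (2 internal orders), leaving 7 units to arrange in a row.
So the count is 2·(7)! = 10080.

10080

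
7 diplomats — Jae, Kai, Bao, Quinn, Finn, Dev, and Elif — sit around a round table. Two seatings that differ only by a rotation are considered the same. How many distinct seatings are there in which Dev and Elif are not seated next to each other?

All circular seatings of 7 people number (6)! = 720.
Seatings with Dev beside Elif: treat them as a block with 2 internal orders, giving 2 × (5)! = 240.
Subtracting, 720 − 240 = 480.

480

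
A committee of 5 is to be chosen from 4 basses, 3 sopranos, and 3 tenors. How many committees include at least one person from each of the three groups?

With no constraint there are C(10,5) = 252 possible selections.
Subtract selections that omit an entire group: no basses → C(6,5) = 6; no sopranos → C(7,5) = 21; no tenors → C(7,5) = 21.
Add back selections omitting two groups (i.e. drawn from a single group): C(4,5) + C(3,5) + C(3,5) = 0.
By inclusion–exclusion: 252 − 48 + 0 = 204.

204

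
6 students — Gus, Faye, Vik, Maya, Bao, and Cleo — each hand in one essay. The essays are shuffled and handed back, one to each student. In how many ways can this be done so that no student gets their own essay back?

265

This is the derangement count D_6: permutations of 6 items with no fixed point.
By inclusion–exclusion this is Σ_{j=0}^{6} (−1)^j C(6,j)·(6−j)!.
Computing: 720 − 720 + 360 − 120 + 30 − 6 + 1 = 265.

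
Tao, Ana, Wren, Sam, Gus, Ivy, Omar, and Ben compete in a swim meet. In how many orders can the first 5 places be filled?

This is an ordered selection of 5 from 8: P(8,5).
That gives 8 × 7 × 6 × 5 × 4 = 6720.

6720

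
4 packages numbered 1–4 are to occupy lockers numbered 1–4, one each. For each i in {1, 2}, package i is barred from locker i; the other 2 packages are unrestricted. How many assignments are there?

Let Aᵢ (for i ∈ {1, 2}) be the placements that put package i in its forbidden locker. Any j of these fix j positions, leaving (4−j)! ways to fill the rest, and there are C(2,j) ways to pick which j.
By inclusion–exclusion, the number of valid placements is Σ_{j=0}^{2} (−1)^j C(2,j)·(4−j)!.
Computing: 24 − 12 + 2 = 14.

14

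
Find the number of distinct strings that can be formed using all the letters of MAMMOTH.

840

The 7 letters of MAMMOTH have repeats: M appearing 3 times.
So there are 7! / (3!) = 840 distinguishable arrangements.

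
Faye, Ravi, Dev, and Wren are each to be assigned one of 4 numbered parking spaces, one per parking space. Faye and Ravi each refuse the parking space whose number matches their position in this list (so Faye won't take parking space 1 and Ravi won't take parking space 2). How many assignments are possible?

Let Aᵢ (for i ∈ {1, 2}) be the placements that put person i in their forbidden parking space. Any j of these fix j positions, leaving (4−j)! ways to fill the rest, and there are C(2,j) ways to pick which j.
By inclusion–exclusion, the number of valid placements is Σ_{j=0}^{2} (−1)^j C(2,j)·(4−j)!.
Computing: 24 − 12 + 2 = 14.

14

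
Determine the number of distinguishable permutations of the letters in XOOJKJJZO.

Letter multiplicities in XOOJKJJZO: J×3, K×1, O×3, X×1, Z×1.
Dividing 9! = 362880 by 3!·3! = 36 for the repeated letters gives 10080.

10080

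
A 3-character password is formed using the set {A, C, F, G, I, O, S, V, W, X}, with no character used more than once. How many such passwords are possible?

This is a permutation of 3 out of 10: P(10,3) = 10!/7!.
10 × 9 × 8 = 720.

720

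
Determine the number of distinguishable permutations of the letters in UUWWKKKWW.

1260

The 9 letters of UUWWKKKWW have repeats: K appearing 3 times, U appearing twice, and W appearing 4 times.
So there are 9! / (4!·3!·2!) = 1260 distinguishable arrangements.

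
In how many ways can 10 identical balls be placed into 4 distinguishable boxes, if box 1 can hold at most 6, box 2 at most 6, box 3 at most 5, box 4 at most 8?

207

Without the upper bounds there are C(13,3) = 286 ways to split 10 among 4 boxes.
Subtract solutions that violate a single cap (substitute x_i' = x_i − (cap_i+1)): x_1 ≥ 7 gives C(6,3) = 20; x_2 ≥ 7 gives C(6,3) = 20; x_3 ≥ 6 gives C(7,3) = 35; x_4 ≥ 9 gives C(4,3) = 4. Together 79.
No two caps can be exceeded simultaneously, so the pair terms are all 0.
By inclusion–exclusion the count is 286 − 79 + 0 = 207.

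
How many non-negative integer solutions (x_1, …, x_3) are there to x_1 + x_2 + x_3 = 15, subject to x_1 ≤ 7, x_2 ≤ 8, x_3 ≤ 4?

Without the upper bounds there are C(17,2) = 136 ways to split 15 among 3 variables.
Subtract solutions that violate a single cap (substitute x_i' = x_i − (cap_i+1)): x_1 ≥ 8 gives C(9,2) = 36; x_2 ≥ 9 gives C(8,2) = 28; x_3 ≥ 5 gives C(12,2) = 66. Together 130.
Add back pairs where two caps are both exceeded: 0 + 6 + 3 = 9.
By inclusion–exclusion the count is 136 − 130 + 9 = 15.

15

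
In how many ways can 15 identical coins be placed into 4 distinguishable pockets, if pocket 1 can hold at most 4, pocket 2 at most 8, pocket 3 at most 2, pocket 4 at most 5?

31

Without the upper bounds there are C(18,3) = 816 ways to split 15 among 4 pockets.
Subtract solutions that violate a single cap (substitute x_i' = x_i − (cap_i+1)): x_1 ≥ 5 gives C(13,3) = 286; x_2 ≥ 9 gives C(9,3) = 84; x_3 ≥ 3 gives C(15,3) = 455; x_4 ≥ 6 gives C(12,3) = 220. Together 1045.
Add back pairs where two caps are both exceeded: 4 + 120 + 35 + 20 + 1 + 84 = 264.
Subtract triples: 0 + 0 + 4 + 0 = 4.
By inclusion–exclusion the count is 816 − 1045 + 264 − 4 = 31.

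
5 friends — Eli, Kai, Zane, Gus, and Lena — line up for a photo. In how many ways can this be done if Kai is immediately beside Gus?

48

Treat {Kai, Gus} as a single unit. There are 4 units to order, and the pair itself can be ordered 2 ways.
That gives 2 × 4! = 2 × 24 = 48.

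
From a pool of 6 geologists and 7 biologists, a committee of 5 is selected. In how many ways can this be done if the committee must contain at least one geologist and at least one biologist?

Total 5-person selections from all 13: C(13,5) = 1287.
Subtract selections that omit an entire group: no geologists → C(7,5) = 21; no biologists → C(6,5) = 6.
Both groups omitted at once is impossible, so 1287 − 27 = 1260.

1260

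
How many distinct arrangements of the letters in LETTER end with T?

60

Fix T in the last position and arrange the remaining 5 letters.
Those 5 letters have E appearing twice, giving (5)!/(2!) = 60.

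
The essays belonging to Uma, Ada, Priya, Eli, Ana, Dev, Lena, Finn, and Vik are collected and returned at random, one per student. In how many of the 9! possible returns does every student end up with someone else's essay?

133496

This is the derangement count D_9: permutations of 9 items with no fixed point.
By inclusion–exclusion this is Σ_{j=0}^{9} (−1)^j C(9,j)·(9−j)!.
Computing: 362880 − 362880 + 181440 − 60480 + 15120 − 3024 + 504 − 72 + 9 − 1 = 133496.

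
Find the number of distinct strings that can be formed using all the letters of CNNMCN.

The 6 letters of CNNMCN have repeats: C appearing twice and N appearing 3 times.
The number of distinct arrangements is 6!/(3!·2!) = 720/12 = 60.

60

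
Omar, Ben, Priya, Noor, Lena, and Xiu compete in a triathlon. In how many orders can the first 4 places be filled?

360

There are 6 choices for 1st place, 5 for 2nd, and so on down to 3 for position 4.
That gives 6 × 5 × 4 × 3 = 360.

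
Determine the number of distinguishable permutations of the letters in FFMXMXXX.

420

Letter multiplicities in FFMXMXXX: F×2, M×2, X×4.
So there are 8! / (4!·2!·2!) = 420 distinguishable arrangements.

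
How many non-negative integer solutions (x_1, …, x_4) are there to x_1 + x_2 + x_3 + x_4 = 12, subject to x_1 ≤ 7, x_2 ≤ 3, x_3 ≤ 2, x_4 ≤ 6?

54

By stars and bars, unrestricted non-negative solutions to x_1+…+x_4 = 12 number C(12+3,3) = 455.
Subtract solutions that violate a single cap (substitute x_i' = x_i − (cap_i+1)): x_1 ≥ 8 gives C(7,3) = 35; x_2 ≥ 4 gives C(11,3) = 165; x_3 ≥ 3 gives C(12,3) = 220; x_4 ≥ 7 gives C(8,3) = 56. Together 476.
Add back pairs where two caps are both exceeded: 1 + 4 + 0 + 56 + 4 + 10 = 75.
By inclusion–exclusion the count is 455 − 476 + 75 = 54.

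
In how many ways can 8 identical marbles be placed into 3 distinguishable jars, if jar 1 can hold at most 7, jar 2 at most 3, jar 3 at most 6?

Ignoring the caps, the number of non-negative solutions to x_1+…+x_3 = 8 is C(10,2) = 45.
Subtract solutions that violate a single cap (substitute x_i' = x_i − (cap_i+1)): x_1 ≥ 8 gives C(2,2) = 1; x_2 ≥ 4 gives C(6,2) = 15; x_3 ≥ 7 gives C(3,2) = 3. Together 19.
No two caps can be exceeded simultaneously, so the pair terms are all 0.
By inclusion–exclusion the count is 45 − 19 + 0 = 26.

26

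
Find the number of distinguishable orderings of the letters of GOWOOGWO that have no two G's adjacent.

315

There are 8!/(4!·2!·2!) = 420 arrangements of GOWOOGWO in total.
Arrangements with the G's together: treat GG as one letter, giving (7)!/(4!·2!) = 105.
Subtracting, 420 − 105 = 315 arrangements keep the G's apart.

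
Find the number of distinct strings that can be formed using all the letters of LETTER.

Letter multiplicities in LETTER: E×2, L×1, R×1, T×2.
The number of distinct arrangements is 6!/(2!·2!) = 720/4 = 180.

180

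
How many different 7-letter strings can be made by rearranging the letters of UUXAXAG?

630

UUXAXAG has 7 letters with A appearing twice, U appearing twice, and X appearing twice.
The number of distinct arrangements is 7!/(2!·2!·2!) = 5040/8 = 630.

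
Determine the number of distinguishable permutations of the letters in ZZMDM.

30

Letter multiplicities in ZZMDM: D×1, M×2, Z×2.
The number of distinct arrangements is 5!/(2!·2!) = 120/4 = 30.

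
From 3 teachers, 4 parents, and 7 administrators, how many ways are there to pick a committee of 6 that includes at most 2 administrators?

Split by how many administrators are chosen (0 through 2).
Sum: C(7,0)·C(7,6) + C(7,1)·C(7,5) + C(7,2)·C(7,4) = 7 + 147 + 735 = 889.

889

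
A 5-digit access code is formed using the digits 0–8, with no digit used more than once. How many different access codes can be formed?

15120

This is a permutation of 5 out of 9: P(9,5) = 9!/4!.
9 × 8 × 7 × 6 × 5 = 15120.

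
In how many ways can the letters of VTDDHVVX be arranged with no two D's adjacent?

There are 8!/(3!·2!) = 3360 arrangements of VTDDHVVX in total.
Arrangements with the D's together: treat DD as one letter, giving (7)!/(3!) = 840.
Hence 3360 − 840 = 2520.

2520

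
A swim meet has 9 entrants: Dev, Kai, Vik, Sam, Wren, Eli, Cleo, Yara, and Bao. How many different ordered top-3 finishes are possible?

This is an ordered selection of 3 from 9: P(9,3).
That gives 9 × 8 × 7 = 504.

504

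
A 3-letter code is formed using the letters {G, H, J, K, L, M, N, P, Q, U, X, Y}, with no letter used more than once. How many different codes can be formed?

With no repetition, fill the 3 letters in order: 12 choices, then 11, down to 10.
12 × 11 × 10 = 1320.

1320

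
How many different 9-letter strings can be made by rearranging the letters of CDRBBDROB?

Letter multiplicities in CDRBBDROB: B×3, C×1, D×2, O×1, R×2.
The number of distinct arrangements is 9!/(3!·2!·2!) = 362880/24 = 15120.

15120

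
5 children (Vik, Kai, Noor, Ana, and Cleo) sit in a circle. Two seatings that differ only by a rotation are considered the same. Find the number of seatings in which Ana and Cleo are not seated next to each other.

12

Without the restriction there are (4)! = 24 seatings.
Those with Ana next to Cleo: fuse the pair into one unit and seat 4 units around a circle — 2·(3)! = 12.
Subtracting, 24 − 12 = 12.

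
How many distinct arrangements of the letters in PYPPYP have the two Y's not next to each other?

10

Total arrangements of PYPPYP: 6!/(4!·2!) = 15.
If the two Y's are adjacent, glue them into one block, leaving 5 items to arrange: (5)!/(4!) = 5 ways.
Subtracting, 15 − 5 = 10 arrangements keep the Y's apart.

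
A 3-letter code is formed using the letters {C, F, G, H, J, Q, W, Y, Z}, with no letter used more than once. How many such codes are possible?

With no repetition, fill the 3 letters in order: 9 choices, then 8, down to 7.
9 × 8 × 7 = 504.

504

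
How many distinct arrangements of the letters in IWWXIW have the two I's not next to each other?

40

There are 6!/(3!·2!) = 60 arrangements of IWWXIW in total.
Arrangements with the I's together: treat II as one letter, giving (5)!/(3!) = 20.
Hence 60 − 20 = 40.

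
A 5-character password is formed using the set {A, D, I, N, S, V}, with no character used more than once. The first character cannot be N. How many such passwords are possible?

600

The first character has 6−1 = 5 choices (anything except N).
The remaining 4 characters are filled from the other 5 symbols without repetition: 5 × 4 × 3 × 2 = 120.
Total: 5 × 120 = 600.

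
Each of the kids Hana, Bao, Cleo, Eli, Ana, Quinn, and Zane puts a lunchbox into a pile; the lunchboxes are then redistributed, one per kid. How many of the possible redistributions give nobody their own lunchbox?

1854

Count assignments avoiding every fixed point. For any j of the 7 kids fixed to their own lunchbox, the other 7−j can be arranged in (7−j)! ways.
By inclusion–exclusion this is Σ_{j=0}^{7} (−1)^j C(7,j)·(7−j)!.
Computing: 5040 − 5040 + 2520 − 840 + 210 − 42 + 7 − 1 = 1854.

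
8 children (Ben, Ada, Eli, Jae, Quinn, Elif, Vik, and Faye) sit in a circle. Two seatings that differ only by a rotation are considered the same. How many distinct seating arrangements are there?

5040

Around a circle, 8 distinct people have 8!/8 = (7)! = 5040 rotationally distinct seatings.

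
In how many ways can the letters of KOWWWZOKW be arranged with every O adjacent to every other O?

Treat the 2 copies of O as a single block. The multiset to arrange is then {OO, K, K, W, W, W, W, Z}, 8 items in all.
That gives (8)!/(4!·2!) = 840 arrangements.

840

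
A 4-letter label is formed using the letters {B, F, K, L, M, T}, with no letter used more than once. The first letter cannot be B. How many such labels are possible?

The first letter has 6−1 = 5 choices (anything except B).
The remaining 3 letters are filled from the other 5 symbols without repetition: 5 × 4 × 3 = 60.
Total: 5 × 60 = 300.

300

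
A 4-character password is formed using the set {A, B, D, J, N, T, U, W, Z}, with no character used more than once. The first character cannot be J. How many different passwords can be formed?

2688

The first character has 9−1 = 8 choices (anything except J).
The remaining 3 characters are filled from the other 8 symbols without repetition: 8 × 7 × 6 = 336.
Total: 8 × 336 = 2688.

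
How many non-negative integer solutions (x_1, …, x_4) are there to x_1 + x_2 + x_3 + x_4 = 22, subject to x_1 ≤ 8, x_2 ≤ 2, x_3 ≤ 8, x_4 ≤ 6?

Without the upper bounds there are C(25,3) = 2300 ways to split 22 among 4 variables.
Subtract solutions that violate a single cap (substitute x_i' = x_i − (cap_i+1)): x_1 ≥ 9 gives C(16,3) = 560; x_2 ≥ 3 gives C(22,3) = 1540; x_3 ≥ 9 gives C(16,3) = 560; x_4 ≥ 7 gives C(18,3) = 816. Together 3476.
Add back pairs where two caps are both exceeded: 286 + 35 + 84 + 286 + 455 + 84 = 1230.
Subtract triples: 4 + 20 + 0 + 20 = 44.
By inclusion–exclusion the count is 2300 − 3476 + 1230 − 44 = 10.

10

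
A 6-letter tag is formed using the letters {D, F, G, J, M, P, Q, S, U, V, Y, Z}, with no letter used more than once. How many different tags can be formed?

665280

With no repetition, fill the 6 letters in order: 12 choices, then 11, down to 7.
That product is 12 × 11 × 10 × 9 × 8 × 7 = 665280.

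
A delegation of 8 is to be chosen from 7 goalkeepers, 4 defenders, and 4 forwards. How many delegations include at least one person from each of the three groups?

6104

Total 8-person selections from all 15: C(15,8) = 6435.
Subtract selections that omit an entire group: no goalkeepers → C(8,8) = 1; no defenders → C(11,8) = 165; no forwards → C(11,8) = 165.
Add back selections omitting two groups (i.e. drawn from a single group): C(7,8) + C(4,8) + C(4,8) = 0.
By inclusion–exclusion: 6435 − 331 + 0 = 6104.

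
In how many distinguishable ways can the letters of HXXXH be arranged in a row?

Letter multiplicities in HXXXH: H×2, X×3.
The number of distinct arrangements is 5!/(3!·2!) = 120/12 = 10.

10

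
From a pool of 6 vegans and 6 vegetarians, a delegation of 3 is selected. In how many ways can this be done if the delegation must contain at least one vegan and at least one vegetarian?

Unrestricted: C(12,3) = 220 ways to pick any 3 of the 12.
Subtract selections that omit an entire group: no vegans → C(6,3) = 20; no vegetarians → C(6,3) = 20.
Both groups omitted at once is impossible, so 220 − 40 = 180.

180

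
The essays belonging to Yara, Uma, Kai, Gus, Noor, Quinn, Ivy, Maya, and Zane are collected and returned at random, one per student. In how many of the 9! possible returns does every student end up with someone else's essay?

Count assignments avoiding every fixed point. For any j of the 9 students fixed to their own essay, the other 9−j can be arranged in (9−j)! ways.
By inclusion–exclusion this is Σ_{j=0}^{9} (−1)^j C(9,j)·(9−j)!.
Computing: 362880 − 362880 + 181440 − 60480 + 15120 − 3024 + 504 − 72 + 9 − 1 = 133496.

133496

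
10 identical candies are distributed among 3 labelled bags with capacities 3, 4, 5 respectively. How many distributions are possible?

Without the upper bounds there are C(12,2) = 66 ways to split 10 among 3 bags.
Subtract solutions that violate a single cap (substitute x_i' = x_i − (cap_i+1)): x_1 ≥ 4 gives C(8,2) = 28; x_2 ≥ 5 gives C(7,2) = 21; x_3 ≥ 6 gives C(6,2) = 15. Together 64.
Add back pairs where two caps are both exceeded: 3 + 1 + 0 = 4.
By inclusion–exclusion the count is 66 − 64 + 4 = 6.

6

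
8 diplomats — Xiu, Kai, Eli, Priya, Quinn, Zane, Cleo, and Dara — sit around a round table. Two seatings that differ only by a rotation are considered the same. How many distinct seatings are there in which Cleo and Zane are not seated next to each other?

3600

All circular seatings of 8 people number (7)! = 5040.
Those with Cleo next to Zane: fuse the pair into one unit and seat 7 units around a circle — 2·(6)! = 1440.
Subtracting, 5040 − 1440 = 3600.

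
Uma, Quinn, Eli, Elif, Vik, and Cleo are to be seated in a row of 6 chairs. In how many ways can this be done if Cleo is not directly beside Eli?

There are 6! = 720 arrangements in all. If Cleo and Eli are adjacent, merging them into one block gives 2·(5)! = 240 arrangements.
Complementary counting: 720 − 240 = 480.

480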